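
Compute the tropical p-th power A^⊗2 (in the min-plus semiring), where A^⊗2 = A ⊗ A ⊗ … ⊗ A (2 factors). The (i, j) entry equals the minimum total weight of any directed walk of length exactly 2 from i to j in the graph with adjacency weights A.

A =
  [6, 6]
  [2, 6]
A^⊗2 =
  [8, 12]
  [8, 8]

Each entry (A^⊗2)_ij equals the minimum over all length-2 walks i = v_0 → v_1 → … → v_2 = j of Σ_t A[v_t][v_{t+1}]. For example, for (i, j) = (0, 1) we minimise over 2 possible intermediate vertex sequences; the minimum is 12, attained along the walk 0 → 0 → 1.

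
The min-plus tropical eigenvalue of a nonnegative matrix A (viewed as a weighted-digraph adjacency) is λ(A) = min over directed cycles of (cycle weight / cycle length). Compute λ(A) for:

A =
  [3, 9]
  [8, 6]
λ(A) = 3

Enumerate directed cycles and compute their means (weight / length). Sample:
  cycle 0 → 0: weight = 3, length = 1, mean = 3/1 ≈ 3.000
  cycle 1 → 1: weight = 6, length = 1, mean = 6/1 ≈ 6.000
  cycle 0 → 1 → 0: weight = 17, length = 2, mean = 17/2 ≈ 8.500
  cycle 1 → 0 → 1: weight = 17, length = 2, mean = 17/2 ≈ 8.500
Minimum mean = 3.000, attained e.g. along the cycle 0 → 0 with weight 3 and length 1. So λ(A) = 3/1 = 3.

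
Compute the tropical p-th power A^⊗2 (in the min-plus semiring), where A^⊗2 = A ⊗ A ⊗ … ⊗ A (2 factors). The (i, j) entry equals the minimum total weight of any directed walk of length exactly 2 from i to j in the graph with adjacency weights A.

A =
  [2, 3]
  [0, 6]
A^⊗2 =
  [3, 5]
  [2, 3]

Each entry (A^⊗2)_ij equals the minimum over all length-2 walks i = v_0 → v_1 → … → v_2 = j of Σ_t A[v_t][v_{t+1}]. For example, for (i, j) = (0, 1) we minimise over 2 possible intermediate vertex sequences; the minimum is 5, attained along the walk 0 → 0 → 1.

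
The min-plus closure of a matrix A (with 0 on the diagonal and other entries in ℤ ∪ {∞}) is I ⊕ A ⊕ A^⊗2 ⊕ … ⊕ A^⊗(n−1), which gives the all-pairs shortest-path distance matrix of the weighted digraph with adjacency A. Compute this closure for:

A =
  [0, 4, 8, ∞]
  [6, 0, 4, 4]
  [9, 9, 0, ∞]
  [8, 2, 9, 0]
Closure =
  [0, 4, 8, 8]
  [6, 0, 4, 4]
  [9, 9, 0, 13]
  [8, 2, 6, 0]

This is the Floyd-Warshall all-pairs shortest-path computation. For each intermediate vertex k = 0, 1, …, 3, update dist[i][j] ← min(dist[i][j], dist[i][k] + dist[k][j]). The final matrix gives, for each (i, j), the minimum total weight of any directed path from i to j (possibly empty when i = j).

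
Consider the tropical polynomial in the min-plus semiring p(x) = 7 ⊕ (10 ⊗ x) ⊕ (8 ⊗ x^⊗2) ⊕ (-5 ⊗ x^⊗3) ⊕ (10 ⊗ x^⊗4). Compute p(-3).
p(-3) = -14

A tropical monomial a ⊗ x^⊗i evaluates to a + i · x. Evaluating each term at x = -3:
  Term 0 contributes 7 + 0 · -3 = 7
  Term 1 contributes 10 + 1 · -3 = 7
  Term 2 contributes 8 + 2 · -3 = 2
  Term 3 contributes -5 + 3 · -3 = -14
  Term 4 contributes 10 + 4 · -3 = -2
p(-3) = ⊕ of these = min[7, 7, 2, -14, -2] = -14.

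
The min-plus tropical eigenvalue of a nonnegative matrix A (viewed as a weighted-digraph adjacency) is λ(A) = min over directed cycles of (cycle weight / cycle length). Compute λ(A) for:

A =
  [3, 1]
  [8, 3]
λ(A) = 3

Enumerate directed cycles and compute their means (weight / length). Sample:
  cycle 0 → 0: weight = 3, length = 1, mean = 3/1 ≈ 3.000
  cycle 1 → 1: weight = 3, length = 1, mean = 3/1 ≈ 3.000
  cycle 0 → 1 → 0: weight = 9, length = 2, mean = 9/2 ≈ 4.500
  cycle 1 → 0 → 1: weight = 9, length = 2, mean = 9/2 ≈ 4.500
Minimum mean = 3.000, attained e.g. along the cycle 0 → 0 with weight 3 and length 1. So λ(A) = 3/1 = 3.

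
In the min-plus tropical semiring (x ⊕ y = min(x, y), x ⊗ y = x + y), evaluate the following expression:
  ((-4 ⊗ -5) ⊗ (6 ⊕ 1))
((-4 ⊗ -5) ⊗ (6 ⊕ 1)) = -8

Expand innermost to outermost. Recall ⊕ takes the minimum of its arguments and ⊗ takes their sum. Working out the expression ((-4 ⊗ -5) ⊗ (6 ⊕ 1)) gives -8.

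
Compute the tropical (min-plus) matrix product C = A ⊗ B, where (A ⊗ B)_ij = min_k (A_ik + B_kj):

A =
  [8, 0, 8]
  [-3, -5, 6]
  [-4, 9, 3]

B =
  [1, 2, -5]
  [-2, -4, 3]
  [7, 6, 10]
A ⊗ B =
  [-2, -4, 3]
  [-7, -9, -8]
  [-3, -2, -9]

Apply the min-plus product entry-by-entry:
  C[0][0] = min over k of (A[0][0] + B[0][0] = 8 + 1 = 9, A[0][1] + B[1][0] = 0 + -2 = -2, A[0][2] + B[2][0] = 8 + 7 = 15) = -2 (attained at k = 1)
  C[0][1] = min over k of (A[0][0] + B[0][1] = 8 + 2 = 10, A[0][1] + B[1][1] = 0 + -4 = -4, A[0][2] + B[2][1] = 8 + 6 = 14) = -4 (attained at k = 1)
  C[0][2] = min over k of (A[0][0] + B[0][2] = 8 + -5 = 3, A[0][1] + B[1][2] = 0 + 3 = 3, A[0][2] + B[2][2] = 8 + 10 = 18) = 3 (attained at k = 0)
  C[1][0] = min over k of (A[1][0] + B[0][0] = -3 + 1 = -2, A[1][1] + B[1][0] = -5 + -2 = -7, A[1][2] + B[2][0] = 6 + 7 = 13) = -7 (attained at k = 1)
  C[1][1] = min over k of (A[1][0] + B[0][1] = -3 + 2 = -1, A[1][1] + B[1][1] = -5 + -4 = -9, A[1][2] + B[2][1] = 6 + 6 = 12) = -9 (attained at k = 1)
  C[1][2] = min over k of (A[1][0] + B[0][2] = -3 + -5 = -8, A[1][1] + B[1][2] = -5 + 3 = -2, A[1][2] + B[2][2] = 6 + 10 = 16) = -8 (attained at k = 0)
  C[2][0] = min over k of (A[2][0] + B[0][0] = -4 + 1 = -3, A[2][1] + B[1][0] = 9 + -2 = 7, A[2][2] + B[2][0] = 3 + 7 = 10) = -3 (attained at k = 0)
  C[2][1] = min over k of (A[2][0] + B[0][1] = -4 + 2 = -2, A[2][1] + B[1][1] = 9 + -4 = 5, A[2][2] + B[2][1] = 3 + 6 = 9) = -2 (attained at k = 0)
  C[2][2] = min over k of (A[2][0] + B[0][2] = -4 + -5 = -9, A[2][1] + B[1][2] = 9 + 3 = 12, A[2][2] + B[2][2] = 3 + 10 = 13) = -9 (attained at k = 0)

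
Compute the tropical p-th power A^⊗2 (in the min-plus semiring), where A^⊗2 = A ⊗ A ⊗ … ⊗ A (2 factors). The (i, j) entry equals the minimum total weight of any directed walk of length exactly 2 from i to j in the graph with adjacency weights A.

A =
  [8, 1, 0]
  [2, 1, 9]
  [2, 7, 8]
A^⊗2 =
  [2, 2, 8]
  [3, 2, 2]
  [9, 3, 2]

Each entry (A^⊗2)_ij equals the minimum over all length-2 walks i = v_0 → v_1 → … → v_2 = j of Σ_t A[v_t][v_{t+1}]. For example, for (i, j) = (0, 2) we minimise over 3 possible intermediate vertex sequences; the minimum is 8, attained along the walk 0 → 0 → 2.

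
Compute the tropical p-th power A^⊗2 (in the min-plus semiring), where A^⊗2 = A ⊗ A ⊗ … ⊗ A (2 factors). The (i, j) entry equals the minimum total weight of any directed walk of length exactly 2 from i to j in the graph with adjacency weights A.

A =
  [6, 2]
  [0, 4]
A^⊗2 =
  [2, 6]
  [4, 2]

Each entry (A^⊗2)_ij equals the minimum over all length-2 walks i = v_0 → v_1 → … → v_2 = j of Σ_t A[v_t][v_{t+1}]. For example, for (i, j) = (0, 1) we minimise over 2 possible intermediate vertex sequences; the minimum is 6, attained along the walk 0 → 1 → 1.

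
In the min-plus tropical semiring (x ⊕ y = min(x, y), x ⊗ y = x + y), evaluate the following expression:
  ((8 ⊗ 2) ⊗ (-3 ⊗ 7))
((8 ⊗ 2) ⊗ (-3 ⊗ 7)) = 14

Expand innermost to outermost. Recall ⊕ takes the minimum of its arguments and ⊗ takes their sum. Working out the expression ((8 ⊗ 2) ⊗ (-3 ⊗ 7)) gives 14.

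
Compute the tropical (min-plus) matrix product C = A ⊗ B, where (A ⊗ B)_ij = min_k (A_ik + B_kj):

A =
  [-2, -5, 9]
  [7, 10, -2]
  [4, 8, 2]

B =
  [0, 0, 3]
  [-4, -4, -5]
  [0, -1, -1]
A ⊗ B =
  [-9, -9, -10]
  [-2, -3, -3]
  [2, 1, 1]

Apply the min-plus product entry-by-entry:
  C[0][0] = min over k of (A[0][0] + B[0][0] = -2 + 0 = -2, A[0][1] + B[1][0] = -5 + -4 = -9, A[0][2] + B[2][0] = 9 + 0 = 9) = -9 (attained at k = 1)
  C[0][1] = min over k of (A[0][0] + B[0][1] = -2 + 0 = -2, A[0][1] + B[1][1] = -5 + -4 = -9, A[0][2] + B[2][1] = 9 + -1 = 8) = -9 (attained at k = 1)
  C[0][2] = min over k of (A[0][0] + B[0][2] = -2 + 3 = 1, A[0][1] + B[1][2] = -5 + -5 = -10, A[0][2] + B[2][2] = 9 + -1 = 8) = -10 (attained at k = 1)
  C[1][0] = min over k of (A[1][0] + B[0][0] = 7 + 0 = 7, A[1][1] + B[1][0] = 10 + -4 = 6, A[1][2] + B[2][0] = -2 + 0 = -2) = -2 (attained at k = 2)
  C[1][1] = min over k of (A[1][0] + B[0][1] = 7 + 0 = 7, A[1][1] + B[1][1] = 10 + -4 = 6, A[1][2] + B[2][1] = -2 + -1 = -3) = -3 (attained at k = 2)
  C[1][2] = min over k of (A[1][0] + B[0][2] = 7 + 3 = 10, A[1][1] + B[1][2] = 10 + -5 = 5, A[1][2] + B[2][2] = -2 + -1 = -3) = -3 (attained at k = 2)
  C[2][0] = min over k of (A[2][0] + B[0][0] = 4 + 0 = 4, A[2][1] + B[1][0] = 8 + -4 = 4, A[2][2] + B[2][0] = 2 + 0 = 2) = 2 (attained at k = 2)
  C[2][1] = min over k of (A[2][0] + B[0][1] = 4 + 0 = 4, A[2][1] + B[1][1] = 8 + -4 = 4, A[2][2] + B[2][1] = 2 + -1 = 1) = 1 (attained at k = 2)
  C[2][2] = min over k of (A[2][0] + B[0][2] = 4 + 3 = 7, A[2][1] + B[1][2] = 8 + -5 = 3, A[2][2] + B[2][2] = 2 + -1 = 1) = 1 (attained at k = 2)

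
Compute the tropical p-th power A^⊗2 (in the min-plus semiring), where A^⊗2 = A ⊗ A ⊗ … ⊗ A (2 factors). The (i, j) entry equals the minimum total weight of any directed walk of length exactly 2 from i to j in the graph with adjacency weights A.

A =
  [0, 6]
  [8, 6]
A^⊗2 =
  [0, 6]
  [8, 12]

Each entry (A^⊗2)_ij equals the minimum over all length-2 walks i = v_0 → v_1 → … → v_2 = j of Σ_t A[v_t][v_{t+1}]. For example, for (i, j) = (0, 1) we minimise over 2 possible intermediate vertex sequences; the minimum is 6, attained along the walk 0 → 0 → 1.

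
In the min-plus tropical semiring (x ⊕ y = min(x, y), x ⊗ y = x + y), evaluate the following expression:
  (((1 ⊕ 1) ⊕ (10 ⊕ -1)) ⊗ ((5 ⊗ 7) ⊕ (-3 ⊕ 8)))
(((1 ⊕ 1) ⊕ (10 ⊕ -1)) ⊗ ((5 ⊗ 7) ⊕ (-3 ⊕ 8))) = -4

Expand innermost to outermost. Recall ⊕ takes the minimum of its arguments and ⊗ takes their sum. Working out the expression (((1 ⊕ 1) ⊕ (10 ⊕ -1)) ⊗ ((5 ⊗ 7) ⊕ (-3 ⊕ 8))) gives -4.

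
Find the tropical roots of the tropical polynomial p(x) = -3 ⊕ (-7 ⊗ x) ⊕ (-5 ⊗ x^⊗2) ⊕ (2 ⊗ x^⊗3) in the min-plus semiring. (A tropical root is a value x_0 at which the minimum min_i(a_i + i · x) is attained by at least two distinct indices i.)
Roots: {-7, -2, 4}

Each tropical root is a break point of the lower envelope of the lines y = a_i + i · x (there are 4 lines, with slopes 0, 1, ..., 3). Only the lines that attain the minimum somewhere contribute to roots; other lines are dominated. Here the surviving (envelope) indices are i = 3, i = 2, i = 1, i = 0.
Intersections between consecutive envelope lines give the roots: for adjacent envelope indices i < j the intersection is x = (a_i − a_j) / (j − i). Reading off the sorted break points: {-7, -2, 4}.
Verification: at each break x_0, at least two indices attain the minimum of min_i(a_i + i · x_0).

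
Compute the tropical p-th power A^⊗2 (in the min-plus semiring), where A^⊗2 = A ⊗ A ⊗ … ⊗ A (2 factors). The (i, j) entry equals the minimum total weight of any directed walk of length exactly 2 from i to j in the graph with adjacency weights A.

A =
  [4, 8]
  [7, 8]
A^⊗2 =
  [8, 12]
  [11, 15]

Each entry (A^⊗2)_ij equals the minimum over all length-2 walks i = v_0 → v_1 → … → v_2 = j of Σ_t A[v_t][v_{t+1}]. For example, for (i, j) = (0, 1) we minimise over 2 possible intermediate vertex sequences; the minimum is 12, attained along the walk 0 → 0 → 1.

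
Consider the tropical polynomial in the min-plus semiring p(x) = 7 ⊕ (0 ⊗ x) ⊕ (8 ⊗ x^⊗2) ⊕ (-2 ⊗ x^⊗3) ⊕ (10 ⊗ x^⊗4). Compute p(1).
p(1) = 1

A tropical monomial a ⊗ x^⊗i evaluates to a + i · x. Evaluating each term at x = 1:
  Term 0 contributes 7 + 0 · 1 = 7
  Term 1 contributes 0 + 1 · 1 = 1
  Term 2 contributes 8 + 2 · 1 = 10
  Term 3 contributes -2 + 3 · 1 = 1
  Term 4 contributes 10 + 4 · 1 = 14
p(1) = ⊕ of these = min[7, 1, 10, 1, 14] = 1.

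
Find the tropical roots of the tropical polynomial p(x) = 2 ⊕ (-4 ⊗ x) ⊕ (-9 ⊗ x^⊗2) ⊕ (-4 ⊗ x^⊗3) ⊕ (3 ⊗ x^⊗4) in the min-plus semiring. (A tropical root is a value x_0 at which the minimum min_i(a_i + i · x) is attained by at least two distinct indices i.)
Roots: {-7, -5, 5, 6}

Each tropical root is a break point of the lower envelope of the lines y = a_i + i · x (there are 5 lines, with slopes 0, 1, ..., 4). Only the lines that attain the minimum somewhere contribute to roots; other lines are dominated. Here the surviving (envelope) indices are i = 4, i = 3, i = 2, i = 1, i = 0.
Intersections between consecutive envelope lines give the roots: for adjacent envelope indices i < j the intersection is x = (a_i − a_j) / (j − i). Reading off the sorted break points: {-7, -5, 5, 6}.
Verification: at each break x_0, at least two indices attain the minimum of min_i(a_i + i · x_0).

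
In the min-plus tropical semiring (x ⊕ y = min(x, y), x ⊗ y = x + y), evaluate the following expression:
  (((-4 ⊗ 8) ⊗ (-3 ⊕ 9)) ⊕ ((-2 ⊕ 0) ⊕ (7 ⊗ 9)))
(((-4 ⊗ 8) ⊗ (-3 ⊕ 9)) ⊕ ((-2 ⊕ 0) ⊕ (7 ⊗ 9))) = -2

Expand innermost to outermost. Recall ⊕ takes the minimum of its arguments and ⊗ takes their sum. Working out the expression (((-4 ⊗ 8) ⊗ (-3 ⊕ 9)) ⊕ ((-2 ⊕ 0) ⊕ (7 ⊗ 9))) gives -2.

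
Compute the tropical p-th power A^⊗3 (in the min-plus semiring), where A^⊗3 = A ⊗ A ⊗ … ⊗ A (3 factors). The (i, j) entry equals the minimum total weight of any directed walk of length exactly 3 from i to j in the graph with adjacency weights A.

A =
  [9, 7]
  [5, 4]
A^⊗3 =
  [16, 15]
  [13, 12]

Each entry (A^⊗3)_ij equals the minimum over all length-3 walks i = v_0 → v_1 → … → v_3 = j of Σ_t A[v_t][v_{t+1}]. For example, for (i, j) = (0, 1) we minimise over 4 possible intermediate vertex sequences; the minimum is 15, attained along the walk 0 → 1 → 1 → 1.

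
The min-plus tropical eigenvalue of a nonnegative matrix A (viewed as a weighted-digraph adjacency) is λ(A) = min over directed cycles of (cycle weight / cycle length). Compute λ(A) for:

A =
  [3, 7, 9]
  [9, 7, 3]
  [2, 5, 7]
λ(A) = 3

Enumerate directed cycles and compute their means (weight / length). Sample:
  cycle 0 → 0: weight = 3, length = 1, mean = 3/1 ≈ 3.000
  cycle 1 → 1: weight = 7, length = 1, mean = 7/1 ≈ 7.000
  cycle 2 → 2: weight = 7, length = 1, mean = 7/1 ≈ 7.000
  cycle 0 → 1 → 0: weight = 16, length = 2, mean = 16/2 ≈ 8.000
  cycle 0 → 2 → 0: weight = 11, length = 2, mean = 11/2 ≈ 5.500
  cycle 1 → 0 → 1: weight = 16, length = 2, mean = 16/2 ≈ 8.000
Minimum mean = 3.000, attained e.g. along the cycle 0 → 0 with weight 3 and length 1. So λ(A) = 3/1 = 3.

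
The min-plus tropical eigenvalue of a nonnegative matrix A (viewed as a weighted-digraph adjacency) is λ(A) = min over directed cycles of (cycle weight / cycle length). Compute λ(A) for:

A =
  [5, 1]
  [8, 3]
λ(A) = 3

Enumerate directed cycles and compute their means (weight / length). Sample:
  cycle 0 → 0: weight = 5, length = 1, mean = 5/1 ≈ 5.000
  cycle 1 → 1: weight = 3, length = 1, mean = 3/1 ≈ 3.000
  cycle 0 → 1 → 0: weight = 9, length = 2, mean = 9/2 ≈ 4.500
  cycle 1 → 0 → 1: weight = 9, length = 2, mean = 9/2 ≈ 4.500
Minimum mean = 3.000, attained e.g. along the cycle 1 → 1 with weight 3 and length 1. So λ(A) = 3/1 = 3.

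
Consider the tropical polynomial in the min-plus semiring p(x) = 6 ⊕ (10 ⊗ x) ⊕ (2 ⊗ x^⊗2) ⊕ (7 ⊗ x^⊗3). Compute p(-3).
p(-3) = -4

A tropical monomial a ⊗ x^⊗i evaluates to a + i · x. Evaluating each term at x = -3:
  Term 0 contributes 6 + 0 · -3 = 6
  Term 1 contributes 10 + 1 · -3 = 7
  Term 2 contributes 2 + 2 · -3 = -4
  Term 3 contributes 7 + 3 · -3 = -2
p(-3) = ⊕ of these = min[6, 7, -4, -2] = -4.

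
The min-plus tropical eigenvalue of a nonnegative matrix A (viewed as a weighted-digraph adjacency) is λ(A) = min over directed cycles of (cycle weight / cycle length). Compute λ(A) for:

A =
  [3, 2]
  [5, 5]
λ(A) = 3

Enumerate directed cycles and compute their means (weight / length). Sample:
  cycle 0 → 0: weight = 3, length = 1, mean = 3/1 ≈ 3.000
  cycle 1 → 1: weight = 5, length = 1, mean = 5/1 ≈ 5.000
  cycle 0 → 1 → 0: weight = 7, length = 2, mean = 7/2 ≈ 3.500
  cycle 1 → 0 → 1: weight = 7, length = 2, mean = 7/2 ≈ 3.500
Minimum mean = 3.000, attained e.g. along the cycle 0 → 0 with weight 3 and length 1. So λ(A) = 3/1 = 3.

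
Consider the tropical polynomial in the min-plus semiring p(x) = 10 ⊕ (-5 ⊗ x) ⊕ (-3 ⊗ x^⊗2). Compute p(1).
p(1) = -4

A tropical monomial a ⊗ x^⊗i evaluates to a + i · x. Evaluating each term at x = 1:
  Term 0 contributes 10 + 0 · 1 = 10
  Term 1 contributes -5 + 1 · 1 = -4
  Term 2 contributes -3 + 2 · 1 = -1
p(1) = ⊕ of these = min[10, -4, -1] = -4.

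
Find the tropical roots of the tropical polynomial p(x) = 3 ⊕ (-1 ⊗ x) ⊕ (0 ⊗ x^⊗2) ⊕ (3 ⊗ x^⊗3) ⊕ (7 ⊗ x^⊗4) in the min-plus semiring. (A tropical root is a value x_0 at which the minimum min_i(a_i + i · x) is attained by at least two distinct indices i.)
Roots: {-4, -3, -1, 4}

Each tropical root is a break point of the lower envelope of the lines y = a_i + i · x (there are 5 lines, with slopes 0, 1, ..., 4). Only the lines that attain the minimum somewhere contribute to roots; other lines are dominated. Here the surviving (envelope) indices are i = 4, i = 3, i = 2, i = 1, i = 0.
Intersections between consecutive envelope lines give the roots: for adjacent envelope indices i < j the intersection is x = (a_i − a_j) / (j − i). Reading off the sorted break points: {-4, -3, -1, 4}.
Verification: at each break x_0, at least two indices attain the minimum of min_i(a_i + i · x_0).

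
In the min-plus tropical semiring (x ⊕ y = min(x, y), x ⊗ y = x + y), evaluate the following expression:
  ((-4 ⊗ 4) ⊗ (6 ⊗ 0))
((-4 ⊗ 4) ⊗ (6 ⊗ 0)) = 6

Expand innermost to outermost. Recall ⊕ takes the minimum of its arguments and ⊗ takes their sum. Working out the expression ((-4 ⊗ 4) ⊗ (6 ⊗ 0)) gives 6.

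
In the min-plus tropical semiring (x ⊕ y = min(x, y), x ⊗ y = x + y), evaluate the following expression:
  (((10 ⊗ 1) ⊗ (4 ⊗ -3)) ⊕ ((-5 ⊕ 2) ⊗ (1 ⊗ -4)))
(((10 ⊗ 1) ⊗ (4 ⊗ -3)) ⊕ ((-5 ⊕ 2) ⊗ (1 ⊗ -4))) = -8

Expand innermost to outermost. Recall ⊕ takes the minimum of its arguments and ⊗ takes their sum. Working out the expression (((10 ⊗ 1) ⊗ (4 ⊗ -3)) ⊕ ((-5 ⊕ 2) ⊗ (1 ⊗ -4))) gives -8.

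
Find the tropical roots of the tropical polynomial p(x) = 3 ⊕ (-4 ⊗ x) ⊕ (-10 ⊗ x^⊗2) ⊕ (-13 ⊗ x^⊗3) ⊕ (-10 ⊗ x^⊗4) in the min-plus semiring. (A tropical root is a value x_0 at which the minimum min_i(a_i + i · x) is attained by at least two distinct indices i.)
Roots: {-3, 3, 6, 7}

Each tropical root is a break point of the lower envelope of the lines y = a_i + i · x (there are 5 lines, with slopes 0, 1, ..., 4). Only the lines that attain the minimum somewhere contribute to roots; other lines are dominated. Here the surviving (envelope) indices are i = 4, i = 3, i = 2, i = 1, i = 0.
Intersections between consecutive envelope lines give the roots: for adjacent envelope indices i < j the intersection is x = (a_i − a_j) / (j − i). Reading off the sorted break points: {-3, 3, 6, 7}.
Verification: at each break x_0, at least two indices attain the minimum of min_i(a_i + i · x_0).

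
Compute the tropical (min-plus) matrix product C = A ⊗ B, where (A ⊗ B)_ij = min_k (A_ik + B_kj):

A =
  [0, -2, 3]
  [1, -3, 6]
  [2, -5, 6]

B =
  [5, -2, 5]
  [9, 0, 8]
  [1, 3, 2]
A ⊗ B =
  [4, -2, 5]
  [6, -3, 5]
  [4, -5, 3]

Apply the min-plus product entry-by-entry:
  C[0][0] = min over k of (A[0][0] + B[0][0] = 0 + 5 = 5, A[0][1] + B[1][0] = -2 + 9 = 7, A[0][2] + B[2][0] = 3 + 1 = 4) = 4 (attained at k = 2)
  C[0][1] = min over k of (A[0][0] + B[0][1] = 0 + -2 = -2, A[0][1] + B[1][1] = -2 + 0 = -2, A[0][2] + B[2][1] = 3 + 3 = 6) = -2 (attained at k = 0)
  C[0][2] = min over k of (A[0][0] + B[0][2] = 0 + 5 = 5, A[0][1] + B[1][2] = -2 + 8 = 6, A[0][2] + B[2][2] = 3 + 2 = 5) = 5 (attained at k = 0)
  C[1][0] = min over k of (A[1][0] + B[0][0] = 1 + 5 = 6, A[1][1] + B[1][0] = -3 + 9 = 6, A[1][2] + B[2][0] = 6 + 1 = 7) = 6 (attained at k = 0)
  C[1][1] = min over k of (A[1][0] + B[0][1] = 1 + -2 = -1, A[1][1] + B[1][1] = -3 + 0 = -3, A[1][2] + B[2][1] = 6 + 3 = 9) = -3 (attained at k = 1)
  C[1][2] = min over k of (A[1][0] + B[0][2] = 1 + 5 = 6, A[1][1] + B[1][2] = -3 + 8 = 5, A[1][2] + B[2][2] = 6 + 2 = 8) = 5 (attained at k = 1)
  C[2][0] = min over k of (A[2][0] + B[0][0] = 2 + 5 = 7, A[2][1] + B[1][0] = -5 + 9 = 4, A[2][2] + B[2][0] = 6 + 1 = 7) = 4 (attained at k = 1)
  C[2][1] = min over k of (A[2][0] + B[0][1] = 2 + -2 = 0, A[2][1] + B[1][1] = -5 + 0 = -5, A[2][2] + B[2][1] = 6 + 3 = 9) = -5 (attained at k = 1)
  C[2][2] = min over k of (A[2][0] + B[0][2] = 2 + 5 = 7, A[2][1] + B[1][2] = -5 + 8 = 3, A[2][2] + B[2][2] = 6 + 2 = 8) = 3 (attained at k = 1)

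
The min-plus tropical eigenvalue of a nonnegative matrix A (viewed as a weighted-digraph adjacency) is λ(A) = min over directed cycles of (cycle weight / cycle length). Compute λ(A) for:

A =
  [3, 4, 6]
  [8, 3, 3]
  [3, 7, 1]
λ(A) = 1

Enumerate directed cycles and compute their means (weight / length). Sample:
  cycle 0 → 0: weight = 3, length = 1, mean = 3/1 ≈ 3.000
  cycle 1 → 1: weight = 3, length = 1, mean = 3/1 ≈ 3.000
  cycle 2 → 2: weight = 1, length = 1, mean = 1/1 ≈ 1.000
  cycle 0 → 1 → 0: weight = 12, length = 2, mean = 12/2 ≈ 6.000
  cycle 0 → 2 → 0: weight = 9, length = 2, mean = 9/2 ≈ 4.500
  cycle 1 → 0 → 1: weight = 12, length = 2, mean = 12/2 ≈ 6.000
Minimum mean = 1.000, attained e.g. along the cycle 2 → 2 with weight 1 and length 1. So λ(A) = 1/1 = 1.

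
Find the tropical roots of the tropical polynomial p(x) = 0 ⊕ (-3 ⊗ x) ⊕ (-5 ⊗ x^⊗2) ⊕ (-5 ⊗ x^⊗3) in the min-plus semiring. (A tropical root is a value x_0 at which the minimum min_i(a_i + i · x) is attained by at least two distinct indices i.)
Roots: {0, 2, 3}

Each tropical root is a break point of the lower envelope of the lines y = a_i + i · x (there are 4 lines, with slopes 0, 1, ..., 3). Only the lines that attain the minimum somewhere contribute to roots; other lines are dominated. Here the surviving (envelope) indices are i = 3, i = 2, i = 1, i = 0.
Intersections between consecutive envelope lines give the roots: for adjacent envelope indices i < j the intersection is x = (a_i − a_j) / (j − i). Reading off the sorted break points: {0, 2, 3}.
Verification: at each break x_0, at least two indices attain the minimum of min_i(a_i + i · x_0).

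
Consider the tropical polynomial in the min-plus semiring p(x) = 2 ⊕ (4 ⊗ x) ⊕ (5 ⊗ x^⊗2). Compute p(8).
p(8) = 2

A tropical monomial a ⊗ x^⊗i evaluates to a + i · x. Evaluating each term at x = 8:
  Term 0 contributes 2 + 0 · 8 = 2
  Term 1 contributes 4 + 1 · 8 = 12
  Term 2 contributes 5 + 2 · 8 = 21
p(8) = ⊕ of these = min[2, 12, 21] = 2.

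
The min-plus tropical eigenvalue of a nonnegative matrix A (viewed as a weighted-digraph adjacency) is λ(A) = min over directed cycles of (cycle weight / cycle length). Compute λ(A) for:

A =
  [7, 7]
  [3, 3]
λ(A) = 3

Enumerate directed cycles and compute their means (weight / length). Sample:
  cycle 0 → 0: weight = 7, length = 1, mean = 7/1 ≈ 7.000
  cycle 1 → 1: weight = 3, length = 1, mean = 3/1 ≈ 3.000
  cycle 0 → 1 → 0: weight = 10, length = 2, mean = 10/2 ≈ 5.000
  cycle 1 → 0 → 1: weight = 10, length = 2, mean = 10/2 ≈ 5.000
Minimum mean = 3.000, attained e.g. along the cycle 1 → 1 with weight 3 and length 1. So λ(A) = 3/1 = 3.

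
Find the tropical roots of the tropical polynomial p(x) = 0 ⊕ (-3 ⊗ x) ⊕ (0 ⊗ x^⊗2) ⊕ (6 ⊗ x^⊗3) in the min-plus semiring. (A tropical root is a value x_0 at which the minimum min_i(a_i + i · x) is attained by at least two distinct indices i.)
Roots: {-6, -3, 3}

Each tropical root is a break point of the lower envelope of the lines y = a_i + i · x (there are 4 lines, with slopes 0, 1, ..., 3). Only the lines that attain the minimum somewhere contribute to roots; other lines are dominated. Here the surviving (envelope) indices are i = 3, i = 2, i = 1, i = 0.
Intersections between consecutive envelope lines give the roots: for adjacent envelope indices i < j the intersection is x = (a_i − a_j) / (j − i). Reading off the sorted break points: {-6, -3, 3}.
Verification: at each break x_0, at least two indices attain the minimum of min_i(a_i + i · x_0).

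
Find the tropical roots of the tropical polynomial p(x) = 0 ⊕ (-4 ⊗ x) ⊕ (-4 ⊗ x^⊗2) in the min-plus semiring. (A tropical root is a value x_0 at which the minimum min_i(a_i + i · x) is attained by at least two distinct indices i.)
Roots: {0, 4}

Each tropical root is a break point of the lower envelope of the lines y = a_i + i · x (there are 3 lines, with slopes 0, 1, ..., 2). Only the lines that attain the minimum somewhere contribute to roots; other lines are dominated. Here the surviving (envelope) indices are i = 2, i = 1, i = 0.
Intersections between consecutive envelope lines give the roots: for adjacent envelope indices i < j the intersection is x = (a_i − a_j) / (j − i). Reading off the sorted break points: {0, 4}.
Verification: at each break x_0, at least two indices attain the minimum of min_i(a_i + i · x_0).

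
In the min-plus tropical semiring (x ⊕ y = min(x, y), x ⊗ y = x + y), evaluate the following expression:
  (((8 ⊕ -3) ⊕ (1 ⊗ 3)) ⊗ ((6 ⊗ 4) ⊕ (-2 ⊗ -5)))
(((8 ⊕ -3) ⊕ (1 ⊗ 3)) ⊗ ((6 ⊗ 4) ⊕ (-2 ⊗ -5))) = -10

Expand innermost to outermost. Recall ⊕ takes the minimum of its arguments and ⊗ takes their sum. Working out the expression (((8 ⊕ -3) ⊕ (1 ⊗ 3)) ⊗ ((6 ⊗ 4) ⊕ (-2 ⊗ -5))) gives -10.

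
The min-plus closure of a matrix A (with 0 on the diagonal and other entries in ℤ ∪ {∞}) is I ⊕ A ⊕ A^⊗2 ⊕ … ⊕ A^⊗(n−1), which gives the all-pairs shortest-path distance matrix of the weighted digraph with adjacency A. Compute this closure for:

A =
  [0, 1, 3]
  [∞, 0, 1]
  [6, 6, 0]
Closure =
  [0, 1, 2]
  [7, 0, 1]
  [6, 6, 0]

This is the Floyd-Warshall all-pairs shortest-path computation. For each intermediate vertex k = 0, 1, …, 2, update dist[i][j] ← min(dist[i][j], dist[i][k] + dist[k][j]). The final matrix gives, for each (i, j), the minimum total weight of any directed path from i to j (possibly empty when i = j).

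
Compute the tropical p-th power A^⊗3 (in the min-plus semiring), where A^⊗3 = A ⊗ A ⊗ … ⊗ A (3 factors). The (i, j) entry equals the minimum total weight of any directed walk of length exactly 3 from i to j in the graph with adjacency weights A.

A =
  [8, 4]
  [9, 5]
A^⊗3 =
  [18, 14]
  [19, 15]

Each entry (A^⊗3)_ij equals the minimum over all length-3 walks i = v_0 → v_1 → … → v_3 = j of Σ_t A[v_t][v_{t+1}]. For example, for (i, j) = (0, 1) we minimise over 4 possible intermediate vertex sequences; the minimum is 14, attained along the walk 0 → 1 → 1 → 1.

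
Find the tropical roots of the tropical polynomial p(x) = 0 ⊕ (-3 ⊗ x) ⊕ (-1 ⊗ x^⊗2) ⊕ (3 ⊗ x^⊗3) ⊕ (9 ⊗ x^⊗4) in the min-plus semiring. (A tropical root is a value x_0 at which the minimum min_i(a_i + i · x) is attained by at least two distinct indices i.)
Roots: {-6, -4, -2, 3}

Each tropical root is a break point of the lower envelope of the lines y = a_i + i · x (there are 5 lines, with slopes 0, 1, ..., 4). Only the lines that attain the minimum somewhere contribute to roots; other lines are dominated. Here the surviving (envelope) indices are i = 4, i = 3, i = 2, i = 1, i = 0.
Intersections between consecutive envelope lines give the roots: for adjacent envelope indices i < j the intersection is x = (a_i − a_j) / (j − i). Reading off the sorted break points: {-6, -4, -2, 3}.
Verification: at each break x_0, at least two indices attain the minimum of min_i(a_i + i · x_0).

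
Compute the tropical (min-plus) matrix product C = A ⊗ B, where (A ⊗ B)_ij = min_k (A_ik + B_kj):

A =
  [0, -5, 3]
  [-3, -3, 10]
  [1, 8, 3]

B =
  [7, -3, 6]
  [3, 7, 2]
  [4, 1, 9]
A ⊗ B =
  [-2, -3, -3]
  [0, -6, -1]
  [7, -2, 7]

Apply the min-plus product entry-by-entry:
  C[0][0] = min over k of (A[0][0] + B[0][0] = 0 + 7 = 7, A[0][1] + B[1][0] = -5 + 3 = -2, A[0][2] + B[2][0] = 3 + 4 = 7) = -2 (attained at k = 1)
  C[0][1] = min over k of (A[0][0] + B[0][1] = 0 + -3 = -3, A[0][1] + B[1][1] = -5 + 7 = 2, A[0][2] + B[2][1] = 3 + 1 = 4) = -3 (attained at k = 0)
  C[0][2] = min over k of (A[0][0] + B[0][2] = 0 + 6 = 6, A[0][1] + B[1][2] = -5 + 2 = -3, A[0][2] + B[2][2] = 3 + 9 = 12) = -3 (attained at k = 1)
  C[1][0] = min over k of (A[1][0] + B[0][0] = -3 + 7 = 4, A[1][1] + B[1][0] = -3 + 3 = 0, A[1][2] + B[2][0] = 10 + 4 = 14) = 0 (attained at k = 1)
  C[1][1] = min over k of (A[1][0] + B[0][1] = -3 + -3 = -6, A[1][1] + B[1][1] = -3 + 7 = 4, A[1][2] + B[2][1] = 10 + 1 = 11) = -6 (attained at k = 0)
  C[1][2] = min over k of (A[1][0] + B[0][2] = -3 + 6 = 3, A[1][1] + B[1][2] = -3 + 2 = -1, A[1][2] + B[2][2] = 10 + 9 = 19) = -1 (attained at k = 1)
  C[2][0] = min over k of (A[2][0] + B[0][0] = 1 + 7 = 8, A[2][1] + B[1][0] = 8 + 3 = 11, A[2][2] + B[2][0] = 3 + 4 = 7) = 7 (attained at k = 2)
  C[2][1] = min over k of (A[2][0] + B[0][1] = 1 + -3 = -2, A[2][1] + B[1][1] = 8 + 7 = 15, A[2][2] + B[2][1] = 3 + 1 = 4) = -2 (attained at k = 0)
  C[2][2] = min over k of (A[2][0] + B[0][2] = 1 + 6 = 7, A[2][1] + B[1][2] = 8 + 2 = 10, A[2][2] + B[2][2] = 3 + 9 = 12) = 7 (attained at k = 0)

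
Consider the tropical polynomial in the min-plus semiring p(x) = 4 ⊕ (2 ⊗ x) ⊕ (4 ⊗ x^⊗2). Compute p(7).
p(7) = 4

A tropical monomial a ⊗ x^⊗i evaluates to a + i · x. Evaluating each term at x = 7:
  Term 0 contributes 4 + 0 · 7 = 4
  Term 1 contributes 2 + 1 · 7 = 9
  Term 2 contributes 4 + 2 · 7 = 18
p(7) = ⊕ of these = min[4, 9, 18] = 4.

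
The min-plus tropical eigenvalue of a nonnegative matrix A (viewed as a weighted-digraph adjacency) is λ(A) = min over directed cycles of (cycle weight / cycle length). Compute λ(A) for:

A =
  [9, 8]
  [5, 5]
λ(A) = 5

Enumerate directed cycles and compute their means (weight / length). Sample:
  cycle 0 → 0: weight = 9, length = 1, mean = 9/1 ≈ 9.000
  cycle 1 → 1: weight = 5, length = 1, mean = 5/1 ≈ 5.000
  cycle 0 → 1 → 0: weight = 13, length = 2, mean = 13/2 ≈ 6.500
  cycle 1 → 0 → 1: weight = 13, length = 2, mean = 13/2 ≈ 6.500
Minimum mean = 5.000, attained e.g. along the cycle 1 → 1 with weight 5 and length 1. So λ(A) = 5/1 = 5.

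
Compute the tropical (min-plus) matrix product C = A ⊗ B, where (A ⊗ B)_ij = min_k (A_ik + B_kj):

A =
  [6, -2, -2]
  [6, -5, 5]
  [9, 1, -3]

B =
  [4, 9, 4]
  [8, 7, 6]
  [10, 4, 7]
A ⊗ B =
  [6, 2, 4]
  [3, 2, 1]
  [7, 1, 4]

Apply the min-plus product entry-by-entry:
  C[0][0] = min over k of (A[0][0] + B[0][0] = 6 + 4 = 10, A[0][1] + B[1][0] = -2 + 8 = 6, A[0][2] + B[2][0] = -2 + 10 = 8) = 6 (attained at k = 1)
  C[0][1] = min over k of (A[0][0] + B[0][1] = 6 + 9 = 15, A[0][1] + B[1][1] = -2 + 7 = 5, A[0][2] + B[2][1] = -2 + 4 = 2) = 2 (attained at k = 2)
  C[0][2] = min over k of (A[0][0] + B[0][2] = 6 + 4 = 10, A[0][1] + B[1][2] = -2 + 6 = 4, A[0][2] + B[2][2] = -2 + 7 = 5) = 4 (attained at k = 1)
  C[1][0] = min over k of (A[1][0] + B[0][0] = 6 + 4 = 10, A[1][1] + B[1][0] = -5 + 8 = 3, A[1][2] + B[2][0] = 5 + 10 = 15) = 3 (attained at k = 1)
  C[1][1] = min over k of (A[1][0] + B[0][1] = 6 + 9 = 15, A[1][1] + B[1][1] = -5 + 7 = 2, A[1][2] + B[2][1] = 5 + 4 = 9) = 2 (attained at k = 1)
  C[1][2] = min over k of (A[1][0] + B[0][2] = 6 + 4 = 10, A[1][1] + B[1][2] = -5 + 6 = 1, A[1][2] + B[2][2] = 5 + 7 = 12) = 1 (attained at k = 1)
  C[2][0] = min over k of (A[2][0] + B[0][0] = 9 + 4 = 13, A[2][1] + B[1][0] = 1 + 8 = 9, A[2][2] + B[2][0] = -3 + 10 = 7) = 7 (attained at k = 2)
  C[2][1] = min over k of (A[2][0] + B[0][1] = 9 + 9 = 18, A[2][1] + B[1][1] = 1 + 7 = 8, A[2][2] + B[2][1] = -3 + 4 = 1) = 1 (attained at k = 2)
  C[2][2] = min over k of (A[2][0] + B[0][2] = 9 + 4 = 13, A[2][1] + B[1][2] = 1 + 6 = 7, A[2][2] + B[2][2] = -3 + 7 = 4) = 4 (attained at k = 2)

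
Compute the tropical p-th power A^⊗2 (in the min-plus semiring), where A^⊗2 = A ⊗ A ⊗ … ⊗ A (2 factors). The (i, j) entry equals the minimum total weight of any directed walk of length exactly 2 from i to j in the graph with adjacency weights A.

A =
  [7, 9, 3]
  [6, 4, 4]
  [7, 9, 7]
A^⊗2 =
  [10, 12, 10]
  [10, 8, 8]
  [14, 13, 10]

Each entry (A^⊗2)_ij equals the minimum over all length-2 walks i = v_0 → v_1 → … → v_2 = j of Σ_t A[v_t][v_{t+1}]. For example, for (i, j) = (0, 2) we minimise over 3 possible intermediate vertex sequences; the minimum is 10, attained along the walk 0 → 0 → 2.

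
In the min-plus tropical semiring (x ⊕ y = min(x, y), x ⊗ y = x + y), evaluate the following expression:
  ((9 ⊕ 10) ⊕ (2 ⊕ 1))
((9 ⊕ 10) ⊕ (2 ⊕ 1)) = 1

Expand innermost to outermost. Recall ⊕ takes the minimum of its arguments and ⊗ takes their sum. Working out the expression ((9 ⊕ 10) ⊕ (2 ⊕ 1)) gives 1.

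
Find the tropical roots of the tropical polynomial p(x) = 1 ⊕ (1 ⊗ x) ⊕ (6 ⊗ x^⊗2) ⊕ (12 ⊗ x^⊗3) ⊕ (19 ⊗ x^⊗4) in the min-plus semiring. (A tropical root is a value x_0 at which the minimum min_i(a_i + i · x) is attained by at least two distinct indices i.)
Roots: {-7, -6, -5, 0}

Each tropical root is a break point of the lower envelope of the lines y = a_i + i · x (there are 5 lines, with slopes 0, 1, ..., 4). Only the lines that attain the minimum somewhere contribute to roots; other lines are dominated. Here the surviving (envelope) indices are i = 4, i = 3, i = 2, i = 1, i = 0.
Intersections between consecutive envelope lines give the roots: for adjacent envelope indices i < j the intersection is x = (a_i − a_j) / (j − i). Reading off the sorted break points: {-7, -6, -5, 0}.
Verification: at each break x_0, at least two indices attain the minimum of min_i(a_i + i · x_0).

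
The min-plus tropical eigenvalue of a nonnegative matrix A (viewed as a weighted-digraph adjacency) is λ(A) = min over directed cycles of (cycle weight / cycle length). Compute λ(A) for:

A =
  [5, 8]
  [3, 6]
λ(A) = 5

Enumerate directed cycles and compute their means (weight / length). Sample:
  cycle 0 → 0: weight = 5, length = 1, mean = 5/1 ≈ 5.000
  cycle 1 → 1: weight = 6, length = 1, mean = 6/1 ≈ 6.000
  cycle 0 → 1 → 0: weight = 11, length = 2, mean = 11/2 ≈ 5.500
  cycle 1 → 0 → 1: weight = 11, length = 2, mean = 11/2 ≈ 5.500
Minimum mean = 5.000, attained e.g. along the cycle 0 → 0 with weight 5 and length 1. So λ(A) = 5/1 = 5.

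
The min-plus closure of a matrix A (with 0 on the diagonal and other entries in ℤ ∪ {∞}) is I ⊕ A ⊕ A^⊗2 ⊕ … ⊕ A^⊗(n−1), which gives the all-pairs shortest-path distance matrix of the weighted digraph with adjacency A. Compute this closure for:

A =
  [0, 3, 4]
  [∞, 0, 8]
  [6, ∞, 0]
Closure =
  [0, 3, 4]
  [14, 0, 8]
  [6, 9, 0]

This is the Floyd-Warshall all-pairs shortest-path computation. For each intermediate vertex k = 0, 1, …, 2, update dist[i][j] ← min(dist[i][j], dist[i][k] + dist[k][j]). The final matrix gives, for each (i, j), the minimum total weight of any directed path from i to j (possibly empty when i = j).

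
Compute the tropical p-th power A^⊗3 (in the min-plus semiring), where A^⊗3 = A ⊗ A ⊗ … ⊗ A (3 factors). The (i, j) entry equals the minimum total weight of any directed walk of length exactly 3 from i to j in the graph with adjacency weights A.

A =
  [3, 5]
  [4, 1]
A^⊗3 =
  [9, 7]
  [6, 3]

Each entry (A^⊗3)_ij equals the minimum over all length-3 walks i = v_0 → v_1 → … → v_3 = j of Σ_t A[v_t][v_{t+1}]. For example, for (i, j) = (0, 1) we minimise over 4 possible intermediate vertex sequences; the minimum is 7, attained along the walk 0 → 1 → 1 → 1.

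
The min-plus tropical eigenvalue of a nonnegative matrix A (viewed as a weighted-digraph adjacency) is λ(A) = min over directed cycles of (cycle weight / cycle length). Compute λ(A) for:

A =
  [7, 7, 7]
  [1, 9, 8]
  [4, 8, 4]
λ(A) = 4

Enumerate directed cycles and compute their means (weight / length). Sample:
  cycle 0 → 0: weight = 7, length = 1, mean = 7/1 ≈ 7.000
  cycle 1 → 1: weight = 9, length = 1, mean = 9/1 ≈ 9.000
  cycle 2 → 2: weight = 4, length = 1, mean = 4/1 ≈ 4.000
  cycle 0 → 1 → 0: weight = 8, length = 2, mean = 8/2 ≈ 4.000
  cycle 0 → 2 → 0: weight = 11, length = 2, mean = 11/2 ≈ 5.500
  cycle 1 → 0 → 1: weight = 8, length = 2, mean = 8/2 ≈ 4.000
Minimum mean = 4.000, attained e.g. along the cycle 2 → 2 with weight 4 and length 1. So λ(A) = 4/1 = 4.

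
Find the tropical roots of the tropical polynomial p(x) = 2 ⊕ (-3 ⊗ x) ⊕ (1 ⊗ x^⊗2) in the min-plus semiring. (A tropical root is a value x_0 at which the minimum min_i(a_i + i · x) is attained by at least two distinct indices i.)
Roots: {-4, 5}

Each tropical root is a break point of the lower envelope of the lines y = a_i + i · x (there are 3 lines, with slopes 0, 1, ..., 2). Only the lines that attain the minimum somewhere contribute to roots; other lines are dominated. Here the surviving (envelope) indices are i = 2, i = 1, i = 0.
Intersections between consecutive envelope lines give the roots: for adjacent envelope indices i < j the intersection is x = (a_i − a_j) / (j − i). Reading off the sorted break points: {-4, 5}.
Verification: at each break x_0, at least two indices attain the minimum of min_i(a_i + i · x_0).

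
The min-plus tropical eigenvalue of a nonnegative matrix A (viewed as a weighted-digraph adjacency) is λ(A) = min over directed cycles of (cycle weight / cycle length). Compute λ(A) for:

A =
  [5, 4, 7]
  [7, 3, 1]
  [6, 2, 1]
λ(A) = 1

Enumerate directed cycles and compute their means (weight / length). Sample:
  cycle 0 → 0: weight = 5, length = 1, mean = 5/1 ≈ 5.000
  cycle 1 → 1: weight = 3, length = 1, mean = 3/1 ≈ 3.000
  cycle 2 → 2: weight = 1, length = 1, mean = 1/1 ≈ 1.000
  cycle 0 → 1 → 0: weight = 11, length = 2, mean = 11/2 ≈ 5.500
  cycle 0 → 2 → 0: weight = 13, length = 2, mean = 13/2 ≈ 6.500
  cycle 1 → 0 → 1: weight = 11, length = 2, mean = 11/2 ≈ 5.500
Minimum mean = 1.000, attained e.g. along the cycle 2 → 2 with weight 1 and length 1. So λ(A) = 1/1 = 1.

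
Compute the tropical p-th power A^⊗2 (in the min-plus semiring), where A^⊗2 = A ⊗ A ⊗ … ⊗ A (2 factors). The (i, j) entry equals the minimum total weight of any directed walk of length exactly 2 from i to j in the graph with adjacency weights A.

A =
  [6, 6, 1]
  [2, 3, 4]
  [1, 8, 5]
A^⊗2 =
  [2, 9, 6]
  [5, 6, 3]
  [6, 7, 2]

Each entry (A^⊗2)_ij equals the minimum over all length-2 walks i = v_0 → v_1 → … → v_2 = j of Σ_t A[v_t][v_{t+1}]. For example, for (i, j) = (0, 2) we minimise over 3 possible intermediate vertex sequences; the minimum is 6, attained along the walk 0 → 2 → 2.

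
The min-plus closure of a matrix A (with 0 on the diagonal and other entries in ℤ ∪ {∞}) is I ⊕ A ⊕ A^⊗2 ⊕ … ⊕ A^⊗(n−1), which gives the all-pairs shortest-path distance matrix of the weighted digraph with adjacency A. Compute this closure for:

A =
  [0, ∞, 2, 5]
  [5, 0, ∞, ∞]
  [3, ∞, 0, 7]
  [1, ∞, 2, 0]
Closure =
  [0, ∞, 2, 5]
  [5, 0, 7, 10]
  [3, ∞, 0, 7]
  [1, ∞, 2, 0]

This is the Floyd-Warshall all-pairs shortest-path computation. For each intermediate vertex k = 0, 1, …, 3, update dist[i][j] ← min(dist[i][j], dist[i][k] + dist[k][j]). The final matrix gives, for each (i, j), the minimum total weight of any directed path from i to j (possibly empty when i = j).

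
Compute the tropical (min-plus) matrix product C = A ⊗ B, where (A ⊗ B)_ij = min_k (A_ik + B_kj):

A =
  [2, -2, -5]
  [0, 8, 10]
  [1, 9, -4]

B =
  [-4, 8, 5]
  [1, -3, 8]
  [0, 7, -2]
A ⊗ B =
  [-5, -5, -7]
  [-4, 5, 5]
  [-4, 3, -6]

Apply the min-plus product entry-by-entry:
  C[0][0] = min over k of (A[0][0] + B[0][0] = 2 + -4 = -2, A[0][1] + B[1][0] = -2 + 1 = -1, A[0][2] + B[2][0] = -5 + 0 = -5) = -5 (attained at k = 2)
  C[0][1] = min over k of (A[0][0] + B[0][1] = 2 + 8 = 10, A[0][1] + B[1][1] = -2 + -3 = -5, A[0][2] + B[2][1] = -5 + 7 = 2) = -5 (attained at k = 1)
  C[0][2] = min over k of (A[0][0] + B[0][2] = 2 + 5 = 7, A[0][1] + B[1][2] = -2 + 8 = 6, A[0][2] + B[2][2] = -5 + -2 = -7) = -7 (attained at k = 2)
  C[1][0] = min over k of (A[1][0] + B[0][0] = 0 + -4 = -4, A[1][1] + B[1][0] = 8 + 1 = 9, A[1][2] + B[2][0] = 10 + 0 = 10) = -4 (attained at k = 0)
  C[1][1] = min over k of (A[1][0] + B[0][1] = 0 + 8 = 8, A[1][1] + B[1][1] = 8 + -3 = 5, A[1][2] + B[2][1] = 10 + 7 = 17) = 5 (attained at k = 1)
  C[1][2] = min over k of (A[1][0] + B[0][2] = 0 + 5 = 5, A[1][1] + B[1][2] = 8 + 8 = 16, A[1][2] + B[2][2] = 10 + -2 = 8) = 5 (attained at k = 0)
  C[2][0] = min over k of (A[2][0] + B[0][0] = 1 + -4 = -3, A[2][1] + B[1][0] = 9 + 1 = 10, A[2][2] + B[2][0] = -4 + 0 = -4) = -4 (attained at k = 2)
  C[2][1] = min over k of (A[2][0] + B[0][1] = 1 + 8 = 9, A[2][1] + B[1][1] = 9 + -3 = 6, A[2][2] + B[2][1] = -4 + 7 = 3) = 3 (attained at k = 2)
  C[2][2] = min over k of (A[2][0] + B[0][2] = 1 + 5 = 6, A[2][1] + B[1][2] = 9 + 8 = 17, A[2][2] + B[2][2] = -4 + -2 = -6) = -6 (attained at k = 2)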